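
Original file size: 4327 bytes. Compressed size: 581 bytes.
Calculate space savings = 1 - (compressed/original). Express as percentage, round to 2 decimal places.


ratio = compressed/original = 581/4327 = 0.134273
savings = 1 - ratio = 1 - 0.134273 = 0.865727
as a percentage: 0.865727 * 100 = 86.57%

Space savings = 1 - 581/4327 = 86.57%


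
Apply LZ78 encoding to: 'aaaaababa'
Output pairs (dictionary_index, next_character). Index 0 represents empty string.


LZ78 encoding steps:
Dictionary: {0: ''}
Step 1: w='' (idx 0), next='a' -> output (0, 'a'), add 'a' as idx 1
Step 2: w='a' (idx 1), next='a' -> output (1, 'a'), add 'aa' as idx 2
Step 3: w='aa' (idx 2), next='b' -> output (2, 'b'), add 'aab' as idx 3
Step 4: w='a' (idx 1), next='b' -> output (1, 'b'), add 'ab' as idx 4
Step 5: w='a' (idx 1), end of input -> output (1, '')


Encoded: [(0, 'a'), (1, 'a'), (2, 'b'), (1, 'b'), (1, '')]


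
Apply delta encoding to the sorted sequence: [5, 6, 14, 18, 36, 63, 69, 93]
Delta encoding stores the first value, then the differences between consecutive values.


First value: 5
Deltas:
  6 - 5 = 1
  14 - 6 = 8
  18 - 14 = 4
  36 - 18 = 18
  63 - 36 = 27
  69 - 63 = 6
  93 - 69 = 24


Delta encoded: [5, 1, 8, 4, 18, 27, 6, 24]


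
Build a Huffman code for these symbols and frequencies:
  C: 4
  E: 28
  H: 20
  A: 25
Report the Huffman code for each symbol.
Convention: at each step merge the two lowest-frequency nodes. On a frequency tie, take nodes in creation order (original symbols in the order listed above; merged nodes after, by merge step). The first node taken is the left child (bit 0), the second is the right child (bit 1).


Huffman tree construction:
Step 1: Merge C(4) + H(20) = 24
Step 2: Merge (C+H)(24) + A(25) = 49
Step 3: Merge E(28) + ((C+H)+A)(49) = 77
Read each symbol's code off the tree from the root (left child = 0, right child = 1).

Codes:
  C: 100 (length 3)
  E: 0 (length 1)
  H: 101 (length 3)
  A: 11 (length 2)
Average code length: 150/77 = 1.9481 bits/symbol


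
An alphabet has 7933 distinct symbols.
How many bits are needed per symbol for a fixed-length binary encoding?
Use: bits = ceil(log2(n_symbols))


log2(7933) = 12.9537
Bracket: 2^12 = 4096 < 7933 <= 2^13 = 8192
So ceil(log2(7933)) = 13

bits = ceil(log2(7933)) = ceil(12.9537) = 13 bits


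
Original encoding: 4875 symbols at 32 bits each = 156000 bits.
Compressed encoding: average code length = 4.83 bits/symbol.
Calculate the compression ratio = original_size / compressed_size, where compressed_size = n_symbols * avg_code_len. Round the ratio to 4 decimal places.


original_size = n_symbols * orig_bits = 4875 * 32 = 156000 bits
compressed_size = n_symbols * avg_code_len = 4875 * 4.83 = 23546.25 bits
ratio = original_size / compressed_size = 156000 / 23546.25 = 6.6253

Compression ratio = 6.6253


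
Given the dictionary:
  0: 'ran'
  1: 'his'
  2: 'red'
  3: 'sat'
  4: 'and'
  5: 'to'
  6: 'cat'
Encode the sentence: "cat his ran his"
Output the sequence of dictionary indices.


Look up each word in the dictionary:
  'cat' -> 6
  'his' -> 1
  'ran' -> 0
  'his' -> 1

Encoded: [6, 1, 0, 1]


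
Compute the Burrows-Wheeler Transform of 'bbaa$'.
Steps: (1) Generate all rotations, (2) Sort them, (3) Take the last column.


Rotations (sorted):
  0: $bbaa -> last char: a
  1: a$bba -> last char: a
  2: aa$bb -> last char: b
  3: baa$b -> last char: b
  4: bbaa$ -> last char: $


BWT = aabb$


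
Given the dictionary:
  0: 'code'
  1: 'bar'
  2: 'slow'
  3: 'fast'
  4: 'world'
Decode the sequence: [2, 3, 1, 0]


Look up each index in the dictionary:
  2 -> 'slow'
  3 -> 'fast'
  1 -> 'bar'
  0 -> 'code'

Decoded: "slow fast bar code"


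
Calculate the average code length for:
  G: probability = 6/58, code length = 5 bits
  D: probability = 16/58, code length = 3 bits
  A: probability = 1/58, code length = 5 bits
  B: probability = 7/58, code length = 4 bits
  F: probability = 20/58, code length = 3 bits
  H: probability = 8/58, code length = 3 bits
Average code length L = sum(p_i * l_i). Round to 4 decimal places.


Weighted contributions p_i * l_i:
  G: (6/58) * 5 = 30/58
  D: (16/58) * 3 = 48/58
  A: (1/58) * 5 = 5/58
  B: (7/58) * 4 = 28/58
  F: (20/58) * 3 = 60/58
  H: (8/58) * 3 = 24/58
Sum = (30 + 48 + 5 + 28 + 60 + 24)/58 = 195/58

L = 195/58 = 3.3621 bits/symbol


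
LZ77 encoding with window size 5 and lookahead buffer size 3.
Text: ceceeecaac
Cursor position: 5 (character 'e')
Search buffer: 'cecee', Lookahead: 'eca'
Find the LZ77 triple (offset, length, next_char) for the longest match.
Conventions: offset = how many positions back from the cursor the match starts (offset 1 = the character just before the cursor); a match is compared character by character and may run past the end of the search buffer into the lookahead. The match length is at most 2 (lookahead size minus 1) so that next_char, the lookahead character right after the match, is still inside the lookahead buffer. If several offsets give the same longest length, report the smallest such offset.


Try each offset into the search buffer:
  offset=1 (pos 4, char 'e'): match length 1
  offset=2 (pos 3, char 'e'): match length 1
  offset=3 (pos 2, char 'c'): match length 0
  offset=4 (pos 1, char 'e'): match length 2
  offset=5 (pos 0, char 'c'): match length 0
Longest match has length 2 at offset 4.
next_char = character at position 5 + 2 = 7 -> 'a'

Best match: offset=4, length=2 (matching 'ec' starting at position 1)
LZ77 triple: (4, 2, 'a')


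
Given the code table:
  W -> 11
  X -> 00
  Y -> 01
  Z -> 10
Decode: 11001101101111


Decoding:
11 -> W
00 -> X
11 -> W
01 -> Y
10 -> Z
11 -> W
11 -> W


Result: WXWYZWW


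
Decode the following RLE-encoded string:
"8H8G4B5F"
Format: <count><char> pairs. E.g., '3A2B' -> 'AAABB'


Expanding each <count><char> pair:
  8H -> 'HHHHHHHH'
  8G -> 'GGGGGGGG'
  4B -> 'BBBB'
  5F -> 'FFFFF'

Decoded = HHHHHHHHGGGGGGGGBBBBFFFFF


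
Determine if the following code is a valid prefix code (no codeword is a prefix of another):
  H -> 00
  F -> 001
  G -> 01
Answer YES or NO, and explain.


Checking each pair (does one codeword prefix another?):
  H='00' vs F='001': prefix -- VIOLATION

NO -- this is NOT a valid prefix code. H (00) is a prefix of F (001).


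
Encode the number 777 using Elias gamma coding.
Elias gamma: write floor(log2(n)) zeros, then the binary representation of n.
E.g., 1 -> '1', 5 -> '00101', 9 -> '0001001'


num_bits = floor(log2(777)) + 1 = 10
leading_zeros = num_bits - 1 = 9
binary(777) = 1100001001

Elias gamma(777) = '000000000' + '1100001001' = 0000000001100001001 (19 bits)


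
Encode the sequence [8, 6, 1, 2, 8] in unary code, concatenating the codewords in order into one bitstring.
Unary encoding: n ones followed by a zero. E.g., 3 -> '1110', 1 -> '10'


Encode each number as n ones followed by a terminating 0:
  8 -> 111111110 (9 bits)
  6 -> 1111110 (7 bits)
  1 -> 10 (2 bits)
  2 -> 110 (3 bits)
  8 -> 111111110 (9 bits)
Total length = 9 + 7 + 2 + 3 + 9 = 30 bits.

Unary([8, 6, 1, 2, 8]) = 111111110111111010110111111110 (30 bits)


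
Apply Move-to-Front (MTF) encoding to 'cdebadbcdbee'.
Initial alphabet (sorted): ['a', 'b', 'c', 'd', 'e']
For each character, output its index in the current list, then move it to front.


MTF encoding:
'c': index 2 in ['a', 'b', 'c', 'd', 'e'] -> ['c', 'a', 'b', 'd', 'e']
'd': index 3 in ['c', 'a', 'b', 'd', 'e'] -> ['d', 'c', 'a', 'b', 'e']
'e': index 4 in ['d', 'c', 'a', 'b', 'e'] -> ['e', 'd', 'c', 'a', 'b']
'b': index 4 in ['e', 'd', 'c', 'a', 'b'] -> ['b', 'e', 'd', 'c', 'a']
'a': index 4 in ['b', 'e', 'd', 'c', 'a'] -> ['a', 'b', 'e', 'd', 'c']
'd': index 3 in ['a', 'b', 'e', 'd', 'c'] -> ['d', 'a', 'b', 'e', 'c']
'b': index 2 in ['d', 'a', 'b', 'e', 'c'] -> ['b', 'd', 'a', 'e', 'c']
'c': index 4 in ['b', 'd', 'a', 'e', 'c'] -> ['c', 'b', 'd', 'a', 'e']
'd': index 2 in ['c', 'b', 'd', 'a', 'e'] -> ['d', 'c', 'b', 'a', 'e']
'b': index 2 in ['d', 'c', 'b', 'a', 'e'] -> ['b', 'd', 'c', 'a', 'e']
'e': index 4 in ['b', 'd', 'c', 'a', 'e'] -> ['e', 'b', 'd', 'c', 'a']
'e': index 0 in ['e', 'b', 'd', 'c', 'a'] -> ['e', 'b', 'd', 'c', 'a']


Output: [2, 3, 4, 4, 4, 3, 2, 4, 2, 2, 4, 0]


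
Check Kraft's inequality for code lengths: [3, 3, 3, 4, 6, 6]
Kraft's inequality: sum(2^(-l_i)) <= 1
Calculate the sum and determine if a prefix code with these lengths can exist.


Sum = 2^(-3) + 2^(-3) + 2^(-3) + 2^(-4) + 2^(-6) + 2^(-6)
    = 0.125 + 0.125 + 0.125 + 0.0625 + 0.015625 + 0.015625
    = 30/64 = 0.46875
Since 0.46875 <= 1, Kraft's inequality IS satisfied.
A prefix code with these lengths CAN exist.

Kraft sum = 0.46875. Satisfied.


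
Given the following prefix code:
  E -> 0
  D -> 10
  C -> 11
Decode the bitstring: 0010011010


Decoding step by step:
Bits 0 -> E
Bits 0 -> E
Bits 10 -> D
Bits 0 -> E
Bits 11 -> C
Bits 0 -> E
Bits 10 -> D


Decoded message: EEDECED


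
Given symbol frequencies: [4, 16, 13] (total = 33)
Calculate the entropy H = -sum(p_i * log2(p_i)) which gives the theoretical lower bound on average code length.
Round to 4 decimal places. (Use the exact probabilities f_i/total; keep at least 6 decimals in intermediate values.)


Per-symbol terms -p_i * log2(p_i) with p_i = f_i/33:
  p = 4/33 = 0.121212: log2(p) = -3.044394, -p*log2(p) = 0.369017
  p = 16/33 = 0.484848: log2(p) = -1.044394, -p*log2(p) = 0.506373
  p = 13/33 = 0.393939: log2(p) = -1.343954, -p*log2(p) = 0.529437
H = 0.369017 + 0.506373 + 0.529437 = 1.404827

H = 1.4048 bits/symbol


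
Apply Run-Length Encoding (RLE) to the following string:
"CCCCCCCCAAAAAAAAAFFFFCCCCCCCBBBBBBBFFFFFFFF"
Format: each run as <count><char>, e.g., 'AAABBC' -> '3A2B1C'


Scanning runs left to right:
  i=0: run of 'C' x 8 -> '8C'
  i=8: run of 'A' x 9 -> '9A'
  i=17: run of 'F' x 4 -> '4F'
  i=21: run of 'C' x 7 -> '7C'
  i=28: run of 'B' x 7 -> '7B'
  i=35: run of 'F' x 8 -> '8F'

RLE = 8C9A4F7C7B8F


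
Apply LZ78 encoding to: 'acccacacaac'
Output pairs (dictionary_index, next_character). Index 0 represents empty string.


LZ78 encoding steps:
Dictionary: {0: ''}
Step 1: w='' (idx 0), next='a' -> output (0, 'a'), add 'a' as idx 1
Step 2: w='' (idx 0), next='c' -> output (0, 'c'), add 'c' as idx 2
Step 3: w='c' (idx 2), next='c' -> output (2, 'c'), add 'cc' as idx 3
Step 4: w='a' (idx 1), next='c' -> output (1, 'c'), add 'ac' as idx 4
Step 5: w='ac' (idx 4), next='a' -> output (4, 'a'), add 'aca' as idx 5
Step 6: w='ac' (idx 4), end of input -> output (4, '')


Encoded: [(0, 'a'), (0, 'c'), (2, 'c'), (1, 'c'), (4, 'a'), (4, '')]


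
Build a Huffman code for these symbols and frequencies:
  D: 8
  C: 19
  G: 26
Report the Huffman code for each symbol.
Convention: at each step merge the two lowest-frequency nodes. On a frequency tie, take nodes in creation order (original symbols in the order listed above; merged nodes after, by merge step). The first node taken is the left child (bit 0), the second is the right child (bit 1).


Huffman tree construction:
Step 1: Merge D(8) + C(19) = 27
Step 2: Merge G(26) + (D+C)(27) = 53
Read each symbol's code off the tree from the root (left child = 0, right child = 1).

Codes:
  D: 10 (length 2)
  C: 11 (length 2)
  G: 0 (length 1)
Average code length: 80/53 = 1.5094 bits/symbol


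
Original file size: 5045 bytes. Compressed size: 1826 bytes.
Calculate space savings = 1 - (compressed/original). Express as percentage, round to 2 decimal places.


ratio = compressed/original = 1826/5045 = 0.361943
savings = 1 - ratio = 1 - 0.361943 = 0.638057
as a percentage: 0.638057 * 100 = 63.81%

Space savings = 1 - 1826/5045 = 63.81%


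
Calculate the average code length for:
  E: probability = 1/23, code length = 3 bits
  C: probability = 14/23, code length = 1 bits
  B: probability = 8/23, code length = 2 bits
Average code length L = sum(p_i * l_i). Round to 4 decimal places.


Weighted contributions p_i * l_i:
  E: (1/23) * 3 = 3/23
  C: (14/23) * 1 = 14/23
  B: (8/23) * 2 = 16/23
Sum = (3 + 14 + 16)/23 = 33/23

L = 33/23 = 1.4348 bits/symbol


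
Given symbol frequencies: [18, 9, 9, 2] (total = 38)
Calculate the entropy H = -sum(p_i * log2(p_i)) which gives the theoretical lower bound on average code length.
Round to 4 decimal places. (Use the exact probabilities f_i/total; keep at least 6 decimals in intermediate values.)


Per-symbol terms -p_i * log2(p_i) with p_i = f_i/38:
  p = 18/38 = 0.473684: log2(p) = -1.078003, -p*log2(p) = 0.510633
  p = 9/38 = 0.236842: log2(p) = -2.078003, -p*log2(p) = 0.492158
  p = 9/38 = 0.236842: log2(p) = -2.078003, -p*log2(p) = 0.492158
  p = 2/38 = 0.052632: log2(p) = -4.247928, -p*log2(p) = 0.223575
H = 0.510633 + 0.492158 + 0.492158 + 0.223575 = 1.718524

H = 1.7185 bits/symbol


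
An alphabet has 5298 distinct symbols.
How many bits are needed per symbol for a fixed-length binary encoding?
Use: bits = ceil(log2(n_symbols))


log2(5298) = 12.3712
Bracket: 2^12 = 4096 < 5298 <= 2^13 = 8192
So ceil(log2(5298)) = 13

bits = ceil(log2(5298)) = ceil(12.3712) = 13 bits


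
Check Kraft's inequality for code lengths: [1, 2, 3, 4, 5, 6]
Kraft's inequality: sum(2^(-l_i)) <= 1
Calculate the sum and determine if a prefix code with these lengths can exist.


Sum = 2^(-1) + 2^(-2) + 2^(-3) + 2^(-4) + 2^(-5) + 2^(-6)
    = 0.5 + 0.25 + 0.125 + 0.0625 + 0.03125 + 0.015625
    = 63/64 = 0.984375
Since 0.984375 <= 1, Kraft's inequality IS satisfied.
A prefix code with these lengths CAN exist.

Kraft sum = 0.984375. Satisfied.


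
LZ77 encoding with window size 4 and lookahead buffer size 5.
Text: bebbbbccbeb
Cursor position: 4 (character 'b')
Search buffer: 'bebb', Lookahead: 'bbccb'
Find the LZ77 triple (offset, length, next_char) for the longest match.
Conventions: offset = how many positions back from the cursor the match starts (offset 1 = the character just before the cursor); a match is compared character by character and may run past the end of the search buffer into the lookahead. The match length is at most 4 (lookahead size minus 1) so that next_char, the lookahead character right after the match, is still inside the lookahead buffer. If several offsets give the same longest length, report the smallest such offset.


Try each offset into the search buffer:
  offset=1 (pos 3, char 'b'): match length 2
  offset=2 (pos 2, char 'b'): match length 2
  offset=3 (pos 1, char 'e'): match length 0
  offset=4 (pos 0, char 'b'): match length 1
Longest match has length 2, found at offsets 1, 2; take the smallest, offset 1.
next_char = character at position 4 + 2 = 6 -> 'c'

Best match: offset=1, length=2 (matching 'bb' starting at position 3)
LZ77 triple: (1, 2, 'c')


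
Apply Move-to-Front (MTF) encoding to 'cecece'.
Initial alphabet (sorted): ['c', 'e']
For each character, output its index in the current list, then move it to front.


MTF encoding:
'c': index 0 in ['c', 'e'] -> ['c', 'e']
'e': index 1 in ['c', 'e'] -> ['e', 'c']
'c': index 1 in ['e', 'c'] -> ['c', 'e']
'e': index 1 in ['c', 'e'] -> ['e', 'c']
'c': index 1 in ['e', 'c'] -> ['c', 'e']
'e': index 1 in ['c', 'e'] -> ['e', 'c']


Output: [0, 1, 1, 1, 1, 1]


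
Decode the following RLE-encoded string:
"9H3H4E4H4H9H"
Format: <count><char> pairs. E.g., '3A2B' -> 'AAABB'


Expanding each <count><char> pair:
  9H -> 'HHHHHHHHH'
  3H -> 'HHH'
  4E -> 'EEEE'
  4H -> 'HHHH'
  4H -> 'HHHH'
  9H -> 'HHHHHHHHH'

Decoded = HHHHHHHHHHHHEEEEHHHHHHHHHHHHHHHHH


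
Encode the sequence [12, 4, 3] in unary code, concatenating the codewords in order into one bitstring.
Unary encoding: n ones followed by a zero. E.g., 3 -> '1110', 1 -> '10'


Encode each number as n ones followed by a terminating 0:
  12 -> 1111111111110 (13 bits)
  4 -> 11110 (5 bits)
  3 -> 1110 (4 bits)
Total length = 13 + 5 + 4 = 22 bits.

Unary([12, 4, 3]) = 1111111111110111101110 (22 bits)


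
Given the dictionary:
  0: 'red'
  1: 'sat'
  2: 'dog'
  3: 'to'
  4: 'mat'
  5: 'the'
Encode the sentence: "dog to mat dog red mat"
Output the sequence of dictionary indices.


Look up each word in the dictionary:
  'dog' -> 2
  'to' -> 3
  'mat' -> 4
  'dog' -> 2
  'red' -> 0
  'mat' -> 4

Encoded: [2, 3, 4, 2, 0, 4]


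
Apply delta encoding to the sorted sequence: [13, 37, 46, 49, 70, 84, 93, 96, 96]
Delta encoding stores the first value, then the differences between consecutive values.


First value: 13
Deltas:
  37 - 13 = 24
  46 - 37 = 9
  49 - 46 = 3
  70 - 49 = 21
  84 - 70 = 14
  93 - 84 = 9
  96 - 93 = 3
  96 - 96 = 0


Delta encoded: [13, 24, 9, 3, 21, 14, 9, 3, 0]


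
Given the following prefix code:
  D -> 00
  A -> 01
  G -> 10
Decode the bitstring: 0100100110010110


Decoding step by step:
Bits 01 -> A
Bits 00 -> D
Bits 10 -> G
Bits 01 -> A
Bits 10 -> G
Bits 01 -> A
Bits 01 -> A
Bits 10 -> G


Decoded message: ADGAGAAG


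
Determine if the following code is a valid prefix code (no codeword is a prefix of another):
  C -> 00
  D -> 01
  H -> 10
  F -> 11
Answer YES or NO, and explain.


Checking each pair (does one codeword prefix another?):
  C='00' vs D='01': no prefix
  C='00' vs H='10': no prefix
  C='00' vs F='11': no prefix
  D='01' vs C='00': no prefix
  D='01' vs H='10': no prefix
  D='01' vs F='11': no prefix
  H='10' vs C='00': no prefix
  H='10' vs D='01': no prefix
  H='10' vs F='11': no prefix
  F='11' vs C='00': no prefix
  F='11' vs D='01': no prefix
  F='11' vs H='10': no prefix
No violation found over all pairs.

YES -- this is a valid prefix code. No codeword is a prefix of any other codeword.


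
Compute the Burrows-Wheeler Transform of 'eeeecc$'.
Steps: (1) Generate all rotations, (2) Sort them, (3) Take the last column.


Rotations (sorted):
  0: $eeeecc -> last char: c
  1: c$eeeec -> last char: c
  2: cc$eeee -> last char: e
  3: ecc$eee -> last char: e
  4: eecc$ee -> last char: e
  5: eeecc$e -> last char: e
  6: eeeecc$ -> last char: $


BWT = cceeee$


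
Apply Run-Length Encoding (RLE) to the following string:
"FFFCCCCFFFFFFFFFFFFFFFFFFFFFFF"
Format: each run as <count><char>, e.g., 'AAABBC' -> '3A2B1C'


Scanning runs left to right:
  i=0: run of 'F' x 3 -> '3F'
  i=3: run of 'C' x 4 -> '4C'
  i=7: run of 'F' x 23 -> '23F'

RLE = 3F4C23F


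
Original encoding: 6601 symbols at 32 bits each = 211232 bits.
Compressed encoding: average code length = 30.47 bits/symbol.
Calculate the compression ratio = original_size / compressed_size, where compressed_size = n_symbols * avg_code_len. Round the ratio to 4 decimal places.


original_size = n_symbols * orig_bits = 6601 * 32 = 211232 bits
compressed_size = n_symbols * avg_code_len = 6601 * 30.47 = 201132.47 bits
ratio = original_size / compressed_size = 211232 / 201132.47 = 1.0502

Compression ratio = 1.0502


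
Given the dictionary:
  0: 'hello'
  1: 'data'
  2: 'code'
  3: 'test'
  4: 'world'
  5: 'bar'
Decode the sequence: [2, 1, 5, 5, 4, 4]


Look up each index in the dictionary:
  2 -> 'code'
  1 -> 'data'
  5 -> 'bar'
  5 -> 'bar'
  4 -> 'world'
  4 -> 'world'

Decoded: "code data bar bar world world"


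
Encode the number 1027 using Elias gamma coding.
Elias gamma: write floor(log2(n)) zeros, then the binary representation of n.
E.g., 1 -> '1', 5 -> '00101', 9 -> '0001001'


num_bits = floor(log2(1027)) + 1 = 11
leading_zeros = num_bits - 1 = 10
binary(1027) = 10000000011

Elias gamma(1027) = '0000000000' + '10000000011' = 000000000010000000011 (21 bits)


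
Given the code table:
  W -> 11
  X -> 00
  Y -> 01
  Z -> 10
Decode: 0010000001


Decoding:
00 -> X
10 -> Z
00 -> X
00 -> X
01 -> Y


Result: XZXXY


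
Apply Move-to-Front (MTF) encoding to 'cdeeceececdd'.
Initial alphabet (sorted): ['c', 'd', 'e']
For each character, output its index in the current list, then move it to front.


MTF encoding:
'c': index 0 in ['c', 'd', 'e'] -> ['c', 'd', 'e']
'd': index 1 in ['c', 'd', 'e'] -> ['d', 'c', 'e']
'e': index 2 in ['d', 'c', 'e'] -> ['e', 'd', 'c']
'e': index 0 in ['e', 'd', 'c'] -> ['e', 'd', 'c']
'c': index 2 in ['e', 'd', 'c'] -> ['c', 'e', 'd']
'e': index 1 in ['c', 'e', 'd'] -> ['e', 'c', 'd']
'e': index 0 in ['e', 'c', 'd'] -> ['e', 'c', 'd']
'c': index 1 in ['e', 'c', 'd'] -> ['c', 'e', 'd']
'e': index 1 in ['c', 'e', 'd'] -> ['e', 'c', 'd']
'c': index 1 in ['e', 'c', 'd'] -> ['c', 'e', 'd']
'd': index 2 in ['c', 'e', 'd'] -> ['d', 'c', 'e']
'd': index 0 in ['d', 'c', 'e'] -> ['d', 'c', 'e']


Output: [0, 1, 2, 0, 2, 1, 0, 1, 1, 1, 2, 0]


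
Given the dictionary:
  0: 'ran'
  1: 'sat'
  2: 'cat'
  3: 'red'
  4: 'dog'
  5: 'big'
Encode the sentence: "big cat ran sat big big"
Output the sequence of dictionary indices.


Look up each word in the dictionary:
  'big' -> 5
  'cat' -> 2
  'ran' -> 0
  'sat' -> 1
  'big' -> 5
  'big' -> 5

Encoded: [5, 2, 0, 1, 5, 5]


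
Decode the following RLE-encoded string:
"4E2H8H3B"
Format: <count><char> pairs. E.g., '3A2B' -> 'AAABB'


Expanding each <count><char> pair:
  4E -> 'EEEE'
  2H -> 'HH'
  8H -> 'HHHHHHHH'
  3B -> 'BBB'

Decoded = EEEEHHHHHHHHHHBBB


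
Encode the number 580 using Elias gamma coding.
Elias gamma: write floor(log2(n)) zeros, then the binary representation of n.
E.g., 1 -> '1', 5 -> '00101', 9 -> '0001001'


num_bits = floor(log2(580)) + 1 = 10
leading_zeros = num_bits - 1 = 9
binary(580) = 1001000100

Elias gamma(580) = '000000000' + '1001000100' = 0000000001001000100 (19 bits)


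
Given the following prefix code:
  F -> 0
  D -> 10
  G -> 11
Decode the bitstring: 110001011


Decoding step by step:
Bits 11 -> G
Bits 0 -> F
Bits 0 -> F
Bits 0 -> F
Bits 10 -> D
Bits 11 -> G


Decoded message: GFFFDG


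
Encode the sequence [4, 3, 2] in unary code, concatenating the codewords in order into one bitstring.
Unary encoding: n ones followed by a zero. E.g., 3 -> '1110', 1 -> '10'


Encode each number as n ones followed by a terminating 0:
  4 -> 11110 (5 bits)
  3 -> 1110 (4 bits)
  2 -> 110 (3 bits)
Total length = 5 + 4 + 3 = 12 bits.

Unary([4, 3, 2]) = 111101110110 (12 bits)


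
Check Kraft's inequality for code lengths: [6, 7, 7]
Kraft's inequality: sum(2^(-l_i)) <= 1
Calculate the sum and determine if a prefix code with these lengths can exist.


Sum = 2^(-6) + 2^(-7) + 2^(-7)
    = 0.015625 + 0.0078125 + 0.0078125
    = 4/128 = 0.03125
Since 0.03125 <= 1, Kraft's inequality IS satisfied.
A prefix code with these lengths CAN exist.

Kraft sum = 0.03125. Satisfied.


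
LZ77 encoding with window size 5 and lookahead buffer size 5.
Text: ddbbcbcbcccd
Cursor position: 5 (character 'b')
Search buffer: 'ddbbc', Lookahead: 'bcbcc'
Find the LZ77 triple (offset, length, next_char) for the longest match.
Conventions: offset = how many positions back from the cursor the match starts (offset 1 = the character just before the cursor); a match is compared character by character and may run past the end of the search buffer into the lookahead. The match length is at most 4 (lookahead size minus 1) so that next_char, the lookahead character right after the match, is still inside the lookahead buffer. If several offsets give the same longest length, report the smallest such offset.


Try each offset into the search buffer:
  offset=1 (pos 4, char 'c'): match length 0
  offset=2 (pos 3, char 'b'): match length 4
  offset=3 (pos 2, char 'b'): match length 1
  offset=4 (pos 1, char 'd'): match length 0
  offset=5 (pos 0, char 'd'): match length 0
Longest match has length 4 at offset 2.
next_char = character at position 5 + 4 = 9 -> 'c'

Best match: offset=2, length=4 (matching 'bcbc' starting at position 3)
LZ77 triple: (2, 4, 'c')


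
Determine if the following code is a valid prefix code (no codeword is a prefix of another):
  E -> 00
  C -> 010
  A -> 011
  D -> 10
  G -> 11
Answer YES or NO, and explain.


Checking each pair (does one codeword prefix another?):
  E='00' vs C='010': no prefix
  E='00' vs A='011': no prefix
  E='00' vs D='10': no prefix
  E='00' vs G='11': no prefix
  C='010' vs E='00': no prefix
  C='010' vs A='011': no prefix
  C='010' vs D='10': no prefix
  C='010' vs G='11': no prefix
  A='011' vs E='00': no prefix
  A='011' vs C='010': no prefix
  A='011' vs D='10': no prefix
  A='011' vs G='11': no prefix
  D='10' vs E='00': no prefix
  D='10' vs C='010': no prefix
  D='10' vs A='011': no prefix
  D='10' vs G='11': no prefix
  G='11' vs E='00': no prefix
  G='11' vs C='010': no prefix
  G='11' vs A='011': no prefix
  G='11' vs D='10': no prefix
No violation found over all pairs.

YES -- this is a valid prefix code. No codeword is a prefix of any other codeword.


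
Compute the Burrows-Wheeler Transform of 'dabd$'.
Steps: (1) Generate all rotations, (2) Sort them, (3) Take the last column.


Rotations (sorted):
  0: $dabd -> last char: d
  1: abd$d -> last char: d
  2: bd$da -> last char: a
  3: d$dab -> last char: b
  4: dabd$ -> last char: $


BWT = ddab$


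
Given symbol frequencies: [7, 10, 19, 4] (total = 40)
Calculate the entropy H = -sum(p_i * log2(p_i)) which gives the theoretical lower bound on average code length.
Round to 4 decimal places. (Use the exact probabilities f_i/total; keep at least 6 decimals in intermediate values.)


Per-symbol terms -p_i * log2(p_i) with p_i = f_i/40:
  p = 7/40 = 0.175000: log2(p) = -2.514573, -p*log2(p) = 0.440050
  p = 10/40 = 0.250000: log2(p) = -2.000000, -p*log2(p) = 0.500000
  p = 19/40 = 0.475000: log2(p) = -1.074001, -p*log2(p) = 0.510150
  p = 4/40 = 0.100000: log2(p) = -3.321928, -p*log2(p) = 0.332193
H = 0.440050 + 0.500000 + 0.510150 + 0.332193 = 1.782393

H = 1.7824 bits/symbol


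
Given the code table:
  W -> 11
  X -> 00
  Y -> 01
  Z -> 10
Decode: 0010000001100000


Decoding:
00 -> X
10 -> Z
00 -> X
00 -> X
01 -> Y
10 -> Z
00 -> X
00 -> X


Result: XZXXYZXX


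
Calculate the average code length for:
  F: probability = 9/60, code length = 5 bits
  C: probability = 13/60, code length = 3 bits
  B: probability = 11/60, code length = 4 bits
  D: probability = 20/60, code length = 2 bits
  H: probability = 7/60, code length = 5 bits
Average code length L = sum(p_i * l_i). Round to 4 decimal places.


Weighted contributions p_i * l_i:
  F: (9/60) * 5 = 45/60
  C: (13/60) * 3 = 39/60
  B: (11/60) * 4 = 44/60
  D: (20/60) * 2 = 40/60
  H: (7/60) * 5 = 35/60
Sum = (45 + 39 + 44 + 40 + 35)/60 = 203/60

L = 203/60 = 3.3833 bits/symbol


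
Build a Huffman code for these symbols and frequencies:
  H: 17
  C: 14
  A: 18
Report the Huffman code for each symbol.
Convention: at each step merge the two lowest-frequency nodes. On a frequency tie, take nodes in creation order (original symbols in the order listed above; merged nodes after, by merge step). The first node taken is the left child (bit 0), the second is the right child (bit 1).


Huffman tree construction:
Step 1: Merge C(14) + H(17) = 31
Step 2: Merge A(18) + (C+H)(31) = 49
Read each symbol's code off the tree from the root (left child = 0, right child = 1).

Codes:
  H: 11 (length 2)
  C: 10 (length 2)
  A: 0 (length 1)
Average code length: 80/49 = 1.6327 bits/symbol


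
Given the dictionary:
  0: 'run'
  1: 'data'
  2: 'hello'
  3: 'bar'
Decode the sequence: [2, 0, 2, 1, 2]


Look up each index in the dictionary:
  2 -> 'hello'
  0 -> 'run'
  2 -> 'hello'
  1 -> 'data'
  2 -> 'hello'

Decoded: "hello run hello data hello"


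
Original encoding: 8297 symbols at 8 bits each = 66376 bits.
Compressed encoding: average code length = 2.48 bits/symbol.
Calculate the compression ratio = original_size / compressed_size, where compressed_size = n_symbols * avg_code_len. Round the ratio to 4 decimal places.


original_size = n_symbols * orig_bits = 8297 * 8 = 66376 bits
compressed_size = n_symbols * avg_code_len = 8297 * 2.48 = 20576.56 bits
ratio = original_size / compressed_size = 66376 / 20576.56 = 3.2258

Compression ratio = 3.2258


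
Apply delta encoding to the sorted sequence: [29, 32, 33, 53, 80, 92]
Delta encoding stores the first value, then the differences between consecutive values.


First value: 29
Deltas:
  32 - 29 = 3
  33 - 32 = 1
  53 - 33 = 20
  80 - 53 = 27
  92 - 80 = 12


Delta encoded: [29, 3, 1, 20, 27, 12]


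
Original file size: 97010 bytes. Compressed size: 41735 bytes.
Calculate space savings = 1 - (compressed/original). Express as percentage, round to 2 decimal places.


ratio = compressed/original = 41735/97010 = 0.430213
savings = 1 - ratio = 1 - 0.430213 = 0.569787
as a percentage: 0.569787 * 100 = 56.98%

Space savings = 1 - 41735/97010 = 56.98%


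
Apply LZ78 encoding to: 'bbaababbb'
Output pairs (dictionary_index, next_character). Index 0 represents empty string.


LZ78 encoding steps:
Dictionary: {0: ''}
Step 1: w='' (idx 0), next='b' -> output (0, 'b'), add 'b' as idx 1
Step 2: w='b' (idx 1), next='a' -> output (1, 'a'), add 'ba' as idx 2
Step 3: w='' (idx 0), next='a' -> output (0, 'a'), add 'a' as idx 3
Step 4: w='ba' (idx 2), next='b' -> output (2, 'b'), add 'bab' as idx 4
Step 5: w='b' (idx 1), next='b' -> output (1, 'b'), add 'bb' as idx 5


Encoded: [(0, 'b'), (1, 'a'), (0, 'a'), (2, 'b'), (1, 'b')]


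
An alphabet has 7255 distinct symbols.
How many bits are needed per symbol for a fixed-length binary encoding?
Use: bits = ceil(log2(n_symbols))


log2(7255) = 12.8248
Bracket: 2^12 = 4096 < 7255 <= 2^13 = 8192
So ceil(log2(7255)) = 13

bits = ceil(log2(7255)) = ceil(12.8248) = 13 bits


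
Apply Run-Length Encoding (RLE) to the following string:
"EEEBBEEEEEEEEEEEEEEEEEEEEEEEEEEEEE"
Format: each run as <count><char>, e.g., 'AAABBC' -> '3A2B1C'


Scanning runs left to right:
  i=0: run of 'E' x 3 -> '3E'
  i=3: run of 'B' x 2 -> '2B'
  i=5: run of 'E' x 29 -> '29E'

RLE = 3E2B29E


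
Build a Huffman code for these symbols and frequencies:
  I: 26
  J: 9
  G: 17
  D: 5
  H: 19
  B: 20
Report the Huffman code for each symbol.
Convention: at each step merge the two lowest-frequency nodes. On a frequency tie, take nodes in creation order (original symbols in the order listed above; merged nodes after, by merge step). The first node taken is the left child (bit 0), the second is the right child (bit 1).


Huffman tree construction:
Step 1: Merge D(5) + J(9) = 14
Step 2: Merge (D+J)(14) + G(17) = 31
Step 3: Merge H(19) + B(20) = 39
Step 4: Merge I(26) + ((D+J)+G)(31) = 57
Step 5: Merge (H+B)(39) + (I+((D+J)+G))(57) = 96
Read each symbol's code off the tree from the root (left child = 0, right child = 1).

Codes:
  I: 10 (length 2)
  J: 1101 (length 4)
  G: 111 (length 3)
  D: 1100 (length 4)
  H: 00 (length 2)
  B: 01 (length 2)
Average code length: 237/96 = 2.4688 bits/symbol


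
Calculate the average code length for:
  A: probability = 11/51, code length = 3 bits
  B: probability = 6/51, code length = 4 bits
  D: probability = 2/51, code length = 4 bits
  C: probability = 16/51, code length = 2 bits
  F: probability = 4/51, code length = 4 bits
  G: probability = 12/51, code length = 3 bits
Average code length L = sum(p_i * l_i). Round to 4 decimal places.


Weighted contributions p_i * l_i:
  A: (11/51) * 3 = 33/51
  B: (6/51) * 4 = 24/51
  D: (2/51) * 4 = 8/51
  C: (16/51) * 2 = 32/51
  F: (4/51) * 4 = 16/51
  G: (12/51) * 3 = 36/51
Sum = (33 + 24 + 8 + 32 + 16 + 36)/51 = 149/51

L = 149/51 = 2.9216 bits/symbol


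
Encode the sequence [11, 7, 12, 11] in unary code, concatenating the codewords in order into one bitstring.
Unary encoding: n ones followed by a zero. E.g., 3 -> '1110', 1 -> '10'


Encode each number as n ones followed by a terminating 0:
  11 -> 111111111110 (12 bits)
  7 -> 11111110 (8 bits)
  12 -> 1111111111110 (13 bits)
  11 -> 111111111110 (12 bits)
Total length = 12 + 8 + 13 + 12 = 45 bits.

Unary([11, 7, 12, 11]) = 111111111110111111101111111111110111111111110 (45 bits)


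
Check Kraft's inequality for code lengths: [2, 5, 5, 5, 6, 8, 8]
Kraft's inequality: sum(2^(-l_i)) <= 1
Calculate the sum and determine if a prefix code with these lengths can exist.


Sum = 2^(-2) + 2^(-5) + 2^(-5) + 2^(-5) + 2^(-6) + 2^(-8) + 2^(-8)
    = 0.25 + 0.03125 + 0.03125 + 0.03125 + 0.015625 + 0.00390625 + 0.00390625
    = 94/256 = 0.3671875
Since 0.3671875 <= 1, Kraft's inequality IS satisfied.
A prefix code with these lengths CAN exist.

Kraft sum = 0.3671875. Satisfied.


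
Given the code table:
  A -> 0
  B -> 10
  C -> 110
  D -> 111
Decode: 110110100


Decoding:
110 -> C
110 -> C
10 -> B
0 -> A


Result: CCBA


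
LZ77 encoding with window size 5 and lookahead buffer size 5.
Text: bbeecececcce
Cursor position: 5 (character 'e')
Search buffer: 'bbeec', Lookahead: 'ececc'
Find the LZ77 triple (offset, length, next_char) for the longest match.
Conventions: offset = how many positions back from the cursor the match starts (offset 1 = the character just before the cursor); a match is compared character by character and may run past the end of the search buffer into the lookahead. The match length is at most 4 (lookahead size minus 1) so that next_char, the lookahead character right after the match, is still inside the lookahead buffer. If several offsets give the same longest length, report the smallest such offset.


Try each offset into the search buffer:
  offset=1 (pos 4, char 'c'): match length 0
  offset=2 (pos 3, char 'e'): match length 4
  offset=3 (pos 2, char 'e'): match length 1
  offset=4 (pos 1, char 'b'): match length 0
  offset=5 (pos 0, char 'b'): match length 0
Longest match has length 4 at offset 2.
next_char = character at position 5 + 4 = 9 -> 'c'

Best match: offset=2, length=4 (matching 'ecec' starting at position 3)
LZ77 triple: (2, 4, 'c')


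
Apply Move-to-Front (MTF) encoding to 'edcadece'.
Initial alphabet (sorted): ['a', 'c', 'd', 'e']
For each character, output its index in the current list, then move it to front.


MTF encoding:
'e': index 3 in ['a', 'c', 'd', 'e'] -> ['e', 'a', 'c', 'd']
'd': index 3 in ['e', 'a', 'c', 'd'] -> ['d', 'e', 'a', 'c']
'c': index 3 in ['d', 'e', 'a', 'c'] -> ['c', 'd', 'e', 'a']
'a': index 3 in ['c', 'd', 'e', 'a'] -> ['a', 'c', 'd', 'e']
'd': index 2 in ['a', 'c', 'd', 'e'] -> ['d', 'a', 'c', 'e']
'e': index 3 in ['d', 'a', 'c', 'e'] -> ['e', 'd', 'a', 'c']
'c': index 3 in ['e', 'd', 'a', 'c'] -> ['c', 'e', 'd', 'a']
'e': index 1 in ['c', 'e', 'd', 'a'] -> ['e', 'c', 'd', 'a']


Output: [3, 3, 3, 3, 2, 3, 3, 1]


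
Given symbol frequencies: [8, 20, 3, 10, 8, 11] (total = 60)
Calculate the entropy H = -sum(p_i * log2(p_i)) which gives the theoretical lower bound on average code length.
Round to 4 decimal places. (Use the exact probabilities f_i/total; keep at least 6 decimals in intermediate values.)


Per-symbol terms -p_i * log2(p_i) with p_i = f_i/60:
  p = 8/60 = 0.133333: log2(p) = -2.906891, -p*log2(p) = 0.387585
  p = 20/60 = 0.333333: log2(p) = -1.584963, -p*log2(p) = 0.528321
  p = 3/60 = 0.050000: log2(p) = -4.321928, -p*log2(p) = 0.216096
  p = 10/60 = 0.166667: log2(p) = -2.584963, -p*log2(p) = 0.430827
  p = 8/60 = 0.133333: log2(p) = -2.906891, -p*log2(p) = 0.387585
  p = 11/60 = 0.183333: log2(p) = -2.447459, -p*log2(p) = 0.448701
H = 0.387585 + 0.528321 + 0.216096 + 0.430827 + 0.387585 + 0.448701 = 2.399115

H = 2.3991 bits/symbol


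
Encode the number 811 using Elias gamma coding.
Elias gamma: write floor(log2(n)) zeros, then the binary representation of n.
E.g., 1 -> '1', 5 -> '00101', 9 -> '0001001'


num_bits = floor(log2(811)) + 1 = 10
leading_zeros = num_bits - 1 = 9
binary(811) = 1100101011

Elias gamma(811) = '000000000' + '1100101011' = 0000000001100101011 (19 bits)


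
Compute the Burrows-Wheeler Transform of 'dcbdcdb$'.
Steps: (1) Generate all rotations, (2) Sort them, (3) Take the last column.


Rotations (sorted):
  0: $dcbdcdb -> last char: b
  1: b$dcbdcd -> last char: d
  2: bdcdb$dc -> last char: c
  3: cbdcdb$d -> last char: d
  4: cdb$dcbd -> last char: d
  5: db$dcbdc -> last char: c
  6: dcbdcdb$ -> last char: $
  7: dcdb$dcb -> last char: b


BWT = bdcddc$b


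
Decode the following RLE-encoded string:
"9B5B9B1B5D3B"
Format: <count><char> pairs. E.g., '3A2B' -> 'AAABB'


Expanding each <count><char> pair:
  9B -> 'BBBBBBBBB'
  5B -> 'BBBBB'
  9B -> 'BBBBBBBBB'
  1B -> 'B'
  5D -> 'DDDDD'
  3B -> 'BBB'

Decoded = BBBBBBBBBBBBBBBBBBBBBBBBDDDDDBBB


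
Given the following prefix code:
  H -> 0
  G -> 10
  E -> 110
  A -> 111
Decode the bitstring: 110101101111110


Decoding step by step:
Bits 110 -> E
Bits 10 -> G
Bits 110 -> E
Bits 111 -> A
Bits 111 -> A
Bits 0 -> H


Decoded message: EGEAAH


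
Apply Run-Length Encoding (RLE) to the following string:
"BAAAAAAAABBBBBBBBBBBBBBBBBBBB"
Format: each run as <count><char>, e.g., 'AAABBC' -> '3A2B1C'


Scanning runs left to right:
  i=0: run of 'B' x 1 -> '1B'
  i=1: run of 'A' x 8 -> '8A'
  i=9: run of 'B' x 20 -> '20B'

RLE = 1B8A20B


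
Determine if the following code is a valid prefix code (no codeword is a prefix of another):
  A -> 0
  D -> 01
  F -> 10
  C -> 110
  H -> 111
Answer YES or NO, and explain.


Checking each pair (does one codeword prefix another?):
  A='0' vs D='01': prefix -- VIOLATION

NO -- this is NOT a valid prefix code. A (0) is a prefix of D (01).


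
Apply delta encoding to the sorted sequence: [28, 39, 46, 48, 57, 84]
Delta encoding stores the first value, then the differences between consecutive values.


First value: 28
Deltas:
  39 - 28 = 11
  46 - 39 = 7
  48 - 46 = 2
  57 - 48 = 9
  84 - 57 = 27


Delta encoded: [28, 11, 7, 2, 9, 27]


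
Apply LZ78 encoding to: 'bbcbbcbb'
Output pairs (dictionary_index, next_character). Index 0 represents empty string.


LZ78 encoding steps:
Dictionary: {0: ''}
Step 1: w='' (idx 0), next='b' -> output (0, 'b'), add 'b' as idx 1
Step 2: w='b' (idx 1), next='c' -> output (1, 'c'), add 'bc' as idx 2
Step 3: w='b' (idx 1), next='b' -> output (1, 'b'), add 'bb' as idx 3
Step 4: w='' (idx 0), next='c' -> output (0, 'c'), add 'c' as idx 4
Step 5: w='bb' (idx 3), end of input -> output (3, '')


Encoded: [(0, 'b'), (1, 'c'), (1, 'b'), (0, 'c'), (3, '')]


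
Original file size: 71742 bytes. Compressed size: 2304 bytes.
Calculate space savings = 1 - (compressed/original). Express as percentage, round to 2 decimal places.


ratio = compressed/original = 2304/71742 = 0.032115
savings = 1 - ratio = 1 - 0.032115 = 0.967885
as a percentage: 0.967885 * 100 = 96.79%

Space savings = 1 - 2304/71742 = 96.79%


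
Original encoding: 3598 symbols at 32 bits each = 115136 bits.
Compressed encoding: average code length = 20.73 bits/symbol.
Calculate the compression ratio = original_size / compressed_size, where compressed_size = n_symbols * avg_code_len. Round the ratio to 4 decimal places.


original_size = n_symbols * orig_bits = 3598 * 32 = 115136 bits
compressed_size = n_symbols * avg_code_len = 3598 * 20.73 = 74586.54 bits
ratio = original_size / compressed_size = 115136 / 74586.54 = 1.5437

Compression ratio = 1.5437


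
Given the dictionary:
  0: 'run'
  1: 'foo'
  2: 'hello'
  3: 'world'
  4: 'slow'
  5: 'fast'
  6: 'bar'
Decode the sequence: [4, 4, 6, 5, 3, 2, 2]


Look up each index in the dictionary:
  4 -> 'slow'
  4 -> 'slow'
  6 -> 'bar'
  5 -> 'fast'
  3 -> 'world'
  2 -> 'hello'
  2 -> 'hello'

Decoded: "slow slow bar fast world hello hello"


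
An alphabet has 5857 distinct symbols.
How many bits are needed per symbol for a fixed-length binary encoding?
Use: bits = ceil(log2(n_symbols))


log2(5857) = 12.5159
Bracket: 2^12 = 4096 < 5857 <= 2^13 = 8192
So ceil(log2(5857)) = 13

bits = ceil(log2(5857)) = ceil(12.5159) = 13 bits


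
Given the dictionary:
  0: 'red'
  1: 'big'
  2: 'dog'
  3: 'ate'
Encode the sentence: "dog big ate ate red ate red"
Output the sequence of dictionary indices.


Look up each word in the dictionary:
  'dog' -> 2
  'big' -> 1
  'ate' -> 3
  'ate' -> 3
  'red' -> 0
  'ate' -> 3
  'red' -> 0

Encoded: [2, 1, 3, 3, 0, 3, 0]


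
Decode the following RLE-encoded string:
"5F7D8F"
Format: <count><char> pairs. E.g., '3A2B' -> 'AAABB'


Expanding each <count><char> pair:
  5F -> 'FFFFF'
  7D -> 'DDDDDDD'
  8F -> 'FFFFFFFF'

Decoded = FFFFFDDDDDDDFFFFFFFF


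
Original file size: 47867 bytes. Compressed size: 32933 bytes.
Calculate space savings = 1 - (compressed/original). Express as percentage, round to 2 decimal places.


ratio = compressed/original = 32933/47867 = 0.688011
savings = 1 - ratio = 1 - 0.688011 = 0.311989
as a percentage: 0.311989 * 100 = 31.2%

Space savings = 1 - 32933/47867 = 31.2%
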